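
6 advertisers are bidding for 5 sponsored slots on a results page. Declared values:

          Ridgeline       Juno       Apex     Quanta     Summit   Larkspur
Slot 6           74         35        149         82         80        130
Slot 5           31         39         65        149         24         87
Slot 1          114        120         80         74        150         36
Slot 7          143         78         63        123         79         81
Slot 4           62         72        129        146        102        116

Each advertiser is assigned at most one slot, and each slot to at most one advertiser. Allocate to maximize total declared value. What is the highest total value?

Optimal: Apex→Slot 6 ($149), Quanta→Slot 5 ($149), Summit→Slot 1 ($150), Ridgeline→Slot 7 ($143), Larkspur→Slot 4 ($116) — total 149+149+150+143+116 = $707.
Row-greedy (each advertiser in turn takes its best remaining slot) gives $663, worse by 44.
Swapping Quanta↔Larkspur (Quanta→Slot 4 $146, Larkspur→Slot 5 $87) loses 32.
Checked against all permutations: $707 is optimal.

Max total: $707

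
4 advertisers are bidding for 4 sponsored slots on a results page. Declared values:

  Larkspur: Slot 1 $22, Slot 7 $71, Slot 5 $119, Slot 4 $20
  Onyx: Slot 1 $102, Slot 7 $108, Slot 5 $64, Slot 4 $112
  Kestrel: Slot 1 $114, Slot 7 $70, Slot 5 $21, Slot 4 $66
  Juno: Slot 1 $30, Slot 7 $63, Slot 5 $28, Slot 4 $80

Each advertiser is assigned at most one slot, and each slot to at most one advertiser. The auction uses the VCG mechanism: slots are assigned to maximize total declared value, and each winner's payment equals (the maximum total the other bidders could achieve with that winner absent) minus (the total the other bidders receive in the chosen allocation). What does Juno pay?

Efficient allocation: Larkspur→Slot 5 ($119), Onyx→Slot 7 ($108), Kestrel→Slot 1 ($114), Juno→Slot 4 ($80); total welfare W = $421.
Juno receives Slot 4 at value $80, so the others get W − 80 = $341.
Without Juno: best allocation of the remaining 3 bidders over all 4 slots is Larkspur→Slot 5 ($119), Onyx→Slot 4 ($112), Kestrel→Slot 1 ($114), total $345.
VCG payment = (others' best without Juno) − (others' welfare with Juno) = 345 − 341 = $4.

Juno pays $4.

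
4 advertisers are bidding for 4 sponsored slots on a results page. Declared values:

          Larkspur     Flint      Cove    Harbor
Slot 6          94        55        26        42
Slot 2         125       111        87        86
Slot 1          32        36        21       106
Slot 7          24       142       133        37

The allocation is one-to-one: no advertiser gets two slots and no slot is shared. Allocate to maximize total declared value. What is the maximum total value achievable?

Max total: $444

This is the linear assignment problem.
Optimal: Larkspur→Slot 6 ($94), Flint→Slot 2 ($111), Cove→Slot 7 ($133), Harbor→Slot 1 ($106) — total 94+111+133+106 = $444.
Max-entry greedy (repeatedly take the single best remaining cell) gives $399, worse by 45.
Next-best assignment: Larkspur→Slot 6, Flint→Slot 7, Cove→Slot 2, Harbor→Slot 1 = $429.
Checked against all permutations: $444 is optimal.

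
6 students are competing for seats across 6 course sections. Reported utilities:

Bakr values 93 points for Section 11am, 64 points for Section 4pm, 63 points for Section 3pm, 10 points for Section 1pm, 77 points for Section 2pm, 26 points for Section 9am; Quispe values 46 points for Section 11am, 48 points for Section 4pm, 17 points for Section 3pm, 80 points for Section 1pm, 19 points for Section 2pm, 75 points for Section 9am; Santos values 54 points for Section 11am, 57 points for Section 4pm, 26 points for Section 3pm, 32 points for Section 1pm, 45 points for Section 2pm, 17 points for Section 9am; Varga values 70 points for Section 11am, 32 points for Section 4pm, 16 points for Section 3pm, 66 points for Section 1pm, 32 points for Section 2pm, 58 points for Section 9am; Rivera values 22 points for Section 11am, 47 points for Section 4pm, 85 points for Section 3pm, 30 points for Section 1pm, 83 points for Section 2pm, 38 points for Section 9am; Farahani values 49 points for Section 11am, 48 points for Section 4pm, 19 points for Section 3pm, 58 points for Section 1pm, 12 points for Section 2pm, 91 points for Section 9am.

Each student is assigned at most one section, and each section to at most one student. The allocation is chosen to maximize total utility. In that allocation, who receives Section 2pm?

Bakr receives Section 2pm.

Optimal: Bakr→Section 2pm (77 points), Quispe→Section 1pm (80 points), Santos→Section 4pm (57 points), Varga→Section 11am (70 points), Rivera→Section 3pm (85 points), Farahani→Section 9am (91 points) — total 77+80+57+70+85+91 = 460 points.
Row-greedy (each student in turn takes its best remaining section) gives 385 points, worse by 75.
Bakr's own top section is Section 11am (93 points), but forcing Bakr→Section 11am and reassigning the rest optimally gives only 438 points — worse by 22.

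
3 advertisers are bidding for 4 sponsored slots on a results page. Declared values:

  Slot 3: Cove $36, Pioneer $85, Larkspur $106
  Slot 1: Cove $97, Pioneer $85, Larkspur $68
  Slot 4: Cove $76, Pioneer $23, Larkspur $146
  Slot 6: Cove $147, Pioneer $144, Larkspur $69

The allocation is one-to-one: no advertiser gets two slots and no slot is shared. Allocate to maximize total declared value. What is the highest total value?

Optimal: Cove→Slot 1 ($97), Pioneer→Slot 6 ($144), Larkspur→Slot 4 ($146) — total 97+144+146 = $387.
Row-greedy (each advertiser in turn takes its best remaining slot) gives $378, worse by 9.

Max total: $387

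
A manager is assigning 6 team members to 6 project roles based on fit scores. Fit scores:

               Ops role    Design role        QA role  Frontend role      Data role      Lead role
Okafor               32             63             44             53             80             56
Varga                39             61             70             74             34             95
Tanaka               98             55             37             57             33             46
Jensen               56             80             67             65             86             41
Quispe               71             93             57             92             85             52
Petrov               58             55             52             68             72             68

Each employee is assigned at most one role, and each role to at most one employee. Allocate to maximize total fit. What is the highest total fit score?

Max total: 501 pts

Treat this as an assignment problem: match each employee to one role.
Optimal: Okafor→Data role (80 pts), Varga→Lead role (95 pts), Tanaka→Ops role (98 pts), Jensen→QA role (67 pts), Quispe→Design role (93 pts), Petrov→Frontend role (68 pts) — total 80+95+98+67+93+68 = 501 pts.
Row-greedy (each employee in turn takes its best remaining role) gives 497 pts, worse by 4.
Every other assignment is strictly worse.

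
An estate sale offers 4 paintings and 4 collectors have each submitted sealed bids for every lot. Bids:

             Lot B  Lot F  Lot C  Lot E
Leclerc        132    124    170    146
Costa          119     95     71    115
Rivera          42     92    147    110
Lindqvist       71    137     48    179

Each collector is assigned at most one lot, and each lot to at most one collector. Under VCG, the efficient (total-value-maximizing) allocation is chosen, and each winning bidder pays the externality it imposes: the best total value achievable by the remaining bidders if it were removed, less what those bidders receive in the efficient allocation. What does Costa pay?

Costa pays $8.

Efficient allocation: Leclerc→Lot F ($124), Costa→Lot B ($119), Rivera→Lot C ($147), Lindqvist→Lot E ($179); total welfare W = $569.
Costa receives Lot B at value $119, so the others get W − 119 = $450.
Without Costa: best allocation of the remaining 3 bidders over all 4 lots is Leclerc→Lot B ($132), Rivera→Lot C ($147), Lindqvist→Lot E ($179), total $458.
VCG payment = (others' best without Costa) − (others' welfare with Costa) = 458 − 450 = $8.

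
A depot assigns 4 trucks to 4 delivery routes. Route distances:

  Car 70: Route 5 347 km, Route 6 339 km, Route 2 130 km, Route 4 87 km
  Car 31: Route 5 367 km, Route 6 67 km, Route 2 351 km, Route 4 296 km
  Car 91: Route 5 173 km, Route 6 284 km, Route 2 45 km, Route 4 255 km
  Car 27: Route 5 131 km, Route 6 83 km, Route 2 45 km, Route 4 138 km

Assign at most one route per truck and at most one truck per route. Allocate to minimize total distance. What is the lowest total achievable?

Optimal: Car 70→Route 4 (87 km), Car 31→Route 6 (67 km), Car 91→Route 2 (45 km), Car 27→Route 5 (131 km) — total 87+67+45+131 = 330 km.

Minimum total: 330 km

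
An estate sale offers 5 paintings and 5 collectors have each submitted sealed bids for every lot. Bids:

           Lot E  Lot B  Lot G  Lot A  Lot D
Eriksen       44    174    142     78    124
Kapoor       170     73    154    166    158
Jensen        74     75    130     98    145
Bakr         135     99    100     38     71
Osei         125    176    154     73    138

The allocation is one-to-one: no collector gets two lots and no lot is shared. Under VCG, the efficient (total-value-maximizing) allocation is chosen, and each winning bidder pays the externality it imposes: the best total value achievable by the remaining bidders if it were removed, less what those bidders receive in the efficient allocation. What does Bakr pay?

Bakr pays $4.

Efficient allocation: Eriksen→Lot B ($174), Kapoor→Lot A ($166), Jensen→Lot D ($145), Bakr→Lot E ($135), Osei→Lot G ($154); total welfare W = $774.
Bakr receives Lot E at value $135, so the others get W − 135 = $639.
Without Bakr: best allocation of the remaining 4 bidders over all 5 lots is Eriksen→Lot B ($174), Kapoor→Lot E ($170), Jensen→Lot D ($145), Osei→Lot G ($154), total $643.
VCG payment = (others' best without Bakr) − (others' welfare with Bakr) = 643 − 639 = $4.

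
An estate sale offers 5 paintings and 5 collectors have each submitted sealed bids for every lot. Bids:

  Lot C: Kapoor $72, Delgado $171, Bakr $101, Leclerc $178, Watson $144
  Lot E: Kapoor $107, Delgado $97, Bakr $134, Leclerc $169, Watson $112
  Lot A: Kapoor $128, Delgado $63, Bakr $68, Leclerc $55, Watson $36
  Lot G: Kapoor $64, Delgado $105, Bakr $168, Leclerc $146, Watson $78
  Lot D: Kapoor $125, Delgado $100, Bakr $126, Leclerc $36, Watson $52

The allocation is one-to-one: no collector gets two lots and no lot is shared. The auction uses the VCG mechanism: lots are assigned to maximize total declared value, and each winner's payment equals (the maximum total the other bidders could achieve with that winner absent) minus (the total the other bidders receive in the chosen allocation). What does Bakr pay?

Efficient allocation: Kapoor→Lot A ($128), Delgado→Lot D ($100), Bakr→Lot G ($168), Leclerc→Lot E ($169), Watson→Lot C ($144); total welfare W = $709.
Bakr receives Lot G at value $168, so the others get W − 168 = $541.
Without Bakr: best allocation of the remaining 4 bidders over all 5 lots is Kapoor→Lot A ($128), Delgado→Lot C ($171), Leclerc→Lot G ($146), Watson→Lot E ($112), total $557.
VCG payment = (others' best without Bakr) − (others' welfare with Bakr) = 557 − 541 = $16.

Bakr pays $16.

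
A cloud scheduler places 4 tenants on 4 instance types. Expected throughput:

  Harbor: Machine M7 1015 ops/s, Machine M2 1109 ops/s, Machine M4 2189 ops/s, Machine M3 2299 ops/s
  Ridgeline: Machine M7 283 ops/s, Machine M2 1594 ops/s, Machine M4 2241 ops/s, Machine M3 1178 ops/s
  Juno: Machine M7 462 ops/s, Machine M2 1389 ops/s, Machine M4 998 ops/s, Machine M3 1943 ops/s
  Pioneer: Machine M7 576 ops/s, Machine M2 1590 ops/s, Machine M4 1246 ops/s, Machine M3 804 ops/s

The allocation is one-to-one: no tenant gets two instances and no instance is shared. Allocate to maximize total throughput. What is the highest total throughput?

This is a one-to-one assignment (maximum-weight bipartite matching).
Optimal: Harbor→Machine M7 (1015 ops/s), Ridgeline→Machine M4 (2241 ops/s), Juno→Machine M3 (1943 ops/s), Pioneer→Machine M2 (1590 ops/s) — total 1015+2241+1943+1590 = 6789 ops/s.
Max-entry greedy (repeatedly take the single best remaining cell) gives 6592 ops/s, worse by 197.
Next-best assignment: Harbor→Machine M3, Ridgeline→Machine M4, Juno→Machine M7, Pioneer→Machine M2 = 6592 ops/s.

Max total: 6789 ops/s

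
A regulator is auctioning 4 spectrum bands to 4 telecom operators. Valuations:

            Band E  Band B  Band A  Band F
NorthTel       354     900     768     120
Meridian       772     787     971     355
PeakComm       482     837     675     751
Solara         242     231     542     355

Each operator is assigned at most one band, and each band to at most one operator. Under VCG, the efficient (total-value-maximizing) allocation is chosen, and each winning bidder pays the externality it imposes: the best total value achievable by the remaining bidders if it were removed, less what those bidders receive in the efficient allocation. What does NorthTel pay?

NorthTel pays $98M.

Efficient allocation: NorthTel→Band B ($900M), Meridian→Band E ($772M), PeakComm→Band F ($751M), Solara→Band A ($542M); total welfare W = $2965M.
NorthTel receives Band B at value $900M, so the others get W − 900 = $2065M.
Without NorthTel: best allocation of the remaining 3 bidders over all 4 bands is Meridian→Band A ($971M), PeakComm→Band B ($837M), Solara→Band F ($355M), total $2163M.
VCG payment = (others' best without NorthTel) − (others' welfare with NorthTel) = 2163 − 2065 = $98M.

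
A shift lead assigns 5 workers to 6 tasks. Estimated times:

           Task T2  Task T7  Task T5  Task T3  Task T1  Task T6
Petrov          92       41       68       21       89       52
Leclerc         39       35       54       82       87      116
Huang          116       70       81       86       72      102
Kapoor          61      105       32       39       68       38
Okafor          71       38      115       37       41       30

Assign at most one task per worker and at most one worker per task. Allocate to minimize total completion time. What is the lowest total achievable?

Min total: 190 min

This is the linear assignment problem.
Optimal: Petrov→Task T3 (21 min), Leclerc→Task T7 (35 min), Huang→Task T1 (72 min), Kapoor→Task T5 (32 min), Okafor→Task T6 (30 min) — total 21+35+72+32+30 = 190 min.
Column-greedy (each task in turn goes to its cheapest remaining worker) gives 202 min, worse by 12.
Next-best assignment: Petrov→Task T3, Leclerc→Task T2, Huang→Task T7, Kapoor→Task T5, Okafor→Task T6 = 192 min.
Every other assignment is strictly worse.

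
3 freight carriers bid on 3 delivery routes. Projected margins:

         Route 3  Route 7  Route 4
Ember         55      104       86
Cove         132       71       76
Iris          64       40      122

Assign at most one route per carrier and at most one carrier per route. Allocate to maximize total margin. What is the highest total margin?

Optimal: Ember→Route 7 ($104k), Cove→Route 3 ($132k), Iris→Route 4 ($122k) — total 104+132+122 = $358k.
Swapping Ember↔Cove (Ember→Route 3 $55k, Cove→Route 7 $71k) loses 110.
Every other assignment is strictly worse.

Max total: $358k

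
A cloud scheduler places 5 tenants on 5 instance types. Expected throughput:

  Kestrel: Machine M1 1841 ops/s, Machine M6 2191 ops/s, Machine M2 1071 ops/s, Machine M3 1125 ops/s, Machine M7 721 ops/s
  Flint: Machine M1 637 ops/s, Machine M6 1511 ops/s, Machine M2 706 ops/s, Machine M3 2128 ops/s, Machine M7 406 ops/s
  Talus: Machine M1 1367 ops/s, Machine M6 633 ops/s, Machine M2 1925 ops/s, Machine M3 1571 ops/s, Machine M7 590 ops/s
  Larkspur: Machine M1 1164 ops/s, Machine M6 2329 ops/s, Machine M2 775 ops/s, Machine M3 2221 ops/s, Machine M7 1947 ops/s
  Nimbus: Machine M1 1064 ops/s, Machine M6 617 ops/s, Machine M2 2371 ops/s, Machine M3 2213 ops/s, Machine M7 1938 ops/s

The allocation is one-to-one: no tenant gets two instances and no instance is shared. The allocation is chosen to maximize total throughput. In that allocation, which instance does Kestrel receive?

Optimal: Kestrel→Machine M1 (1841 ops/s), Flint→Machine M3 (2128 ops/s), Talus→Machine M2 (1925 ops/s), Larkspur→Machine M6 (2329 ops/s), Nimbus→Machine M7 (1938 ops/s) — total 1841+2128+1925+2329+1938 = 10161 ops/s.
Column-greedy (each instance in turn goes to its best remaining tenant) gives 9259 ops/s, worse by 902.
No other one-to-one assignment exceeds 10161 ops/s.
Kestrel's own top instance is Machine M6 (2191 ops/s), but forcing Kestrel→Machine M6 and reassigning the rest optimally gives only 10004 ops/s — worse by 157.

Kestrel receives Machine M1.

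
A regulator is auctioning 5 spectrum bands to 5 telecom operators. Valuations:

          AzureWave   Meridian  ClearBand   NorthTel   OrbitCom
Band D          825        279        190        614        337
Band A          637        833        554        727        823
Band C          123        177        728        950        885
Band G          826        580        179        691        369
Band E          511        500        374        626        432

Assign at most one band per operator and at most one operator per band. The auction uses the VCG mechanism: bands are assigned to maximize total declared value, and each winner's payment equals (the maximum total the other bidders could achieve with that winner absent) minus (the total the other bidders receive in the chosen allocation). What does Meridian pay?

Efficient allocation: AzureWave→Band D ($825M), Meridian→Band A ($833M), ClearBand→Band E ($374M), NorthTel→Band G ($691M), OrbitCom→Band C ($885M); total welfare W = $3608M.
Meridian receives Band A at value $833M, so the others get W − 833 = $2775M.
Without Meridian: best allocation of the remaining 4 bidders over all 5 bands is AzureWave→Band D ($825M), ClearBand→Band C ($728M), NorthTel→Band G ($691M), OrbitCom→Band A ($823M), total $3067M.
VCG payment = (others' best without Meridian) − (others' welfare with Meridian) = 3067 − 2775 = $292M.

Meridian pays $292M.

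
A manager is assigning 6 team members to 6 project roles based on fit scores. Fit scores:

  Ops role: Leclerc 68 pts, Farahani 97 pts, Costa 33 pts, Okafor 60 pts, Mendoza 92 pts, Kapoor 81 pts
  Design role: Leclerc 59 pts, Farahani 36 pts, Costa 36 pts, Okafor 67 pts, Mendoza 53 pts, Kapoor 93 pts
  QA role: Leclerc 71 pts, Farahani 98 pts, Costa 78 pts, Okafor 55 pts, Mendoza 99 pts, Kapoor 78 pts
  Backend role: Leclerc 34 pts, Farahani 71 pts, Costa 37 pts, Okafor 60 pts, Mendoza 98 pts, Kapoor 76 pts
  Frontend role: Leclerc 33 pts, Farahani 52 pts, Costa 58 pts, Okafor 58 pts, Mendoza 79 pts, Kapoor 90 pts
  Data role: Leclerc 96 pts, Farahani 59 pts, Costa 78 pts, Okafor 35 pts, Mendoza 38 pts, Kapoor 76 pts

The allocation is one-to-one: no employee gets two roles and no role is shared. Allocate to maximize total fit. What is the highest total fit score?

Optimal: Leclerc→Data role (96 pts), Farahani→Ops role (97 pts), Costa→QA role (78 pts), Okafor→Design role (67 pts), Mendoza→Backend role (98 pts), Kapoor→Frontend role (90 pts) — total 96+97+78+67+98+90 = 526 pts.
Max-entry greedy (repeatedly take the single best remaining cell) gives 503 pts, worse by 23.

Maximum total: 526 pts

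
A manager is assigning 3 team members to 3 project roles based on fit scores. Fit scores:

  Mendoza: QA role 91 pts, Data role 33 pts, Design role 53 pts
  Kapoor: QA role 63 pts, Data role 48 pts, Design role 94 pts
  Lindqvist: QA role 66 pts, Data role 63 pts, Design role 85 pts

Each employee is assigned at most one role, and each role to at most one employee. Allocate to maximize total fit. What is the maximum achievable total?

Maximum total: 248 pts

Optimal: Mendoza→QA role (91 pts), Kapoor→Design role (94 pts), Lindqvist→Data role (63 pts) — total 91+94+63 = 248 pts.
Next-best assignment: Mendoza→QA role, Kapoor→Data role, Lindqvist→Design role = 224 pts.
Swapping Kapoor↔Mendoza (Kapoor→QA role 63 pts, Mendoza→Design role 53 pts) loses 69.
Checked against all permutations: 248 pts is optimal.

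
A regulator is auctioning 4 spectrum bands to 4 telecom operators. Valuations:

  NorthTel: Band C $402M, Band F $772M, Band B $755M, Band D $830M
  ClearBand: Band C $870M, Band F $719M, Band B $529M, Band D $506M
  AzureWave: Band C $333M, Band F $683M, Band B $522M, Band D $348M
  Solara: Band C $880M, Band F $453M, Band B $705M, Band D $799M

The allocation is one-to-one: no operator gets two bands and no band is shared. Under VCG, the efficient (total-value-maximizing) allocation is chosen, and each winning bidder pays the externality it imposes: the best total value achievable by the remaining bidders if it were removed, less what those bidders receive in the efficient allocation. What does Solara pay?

Efficient allocation: NorthTel→Band B ($755M), ClearBand→Band C ($870M), AzureWave→Band F ($683M), Solara→Band D ($799M); total welfare W = $3107M.
Solara receives Band D at value $799M, so the others get W − 799 = $2308M.
Without Solara: best allocation of the remaining 3 bidders over all 4 bands is NorthTel→Band D ($830M), ClearBand→Band C ($870M), AzureWave→Band F ($683M), total $2383M.
VCG payment = (others' best without Solara) − (others' welfare with Solara) = 2383 − 2308 = $75M.

Solara pays $75M.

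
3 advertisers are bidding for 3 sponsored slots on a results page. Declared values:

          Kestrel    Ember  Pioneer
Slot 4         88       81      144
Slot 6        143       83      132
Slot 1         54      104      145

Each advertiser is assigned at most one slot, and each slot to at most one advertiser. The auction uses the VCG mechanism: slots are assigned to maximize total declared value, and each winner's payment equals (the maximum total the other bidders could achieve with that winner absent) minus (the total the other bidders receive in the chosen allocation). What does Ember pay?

Ember pays $1.

Efficient allocation: Kestrel→Slot 6 ($143), Ember→Slot 1 ($104), Pioneer→Slot 4 ($144); total welfare W = $391.
Ember receives Slot 1 at value $104, so the others get W − 104 = $287.
Without Ember: best allocation of the remaining 2 bidders over all 3 slots is Kestrel→Slot 6 ($143), Pioneer→Slot 1 ($145), total $288.
VCG payment = (others' best without Ember) − (others' welfare with Ember) = 288 − 287 = $1.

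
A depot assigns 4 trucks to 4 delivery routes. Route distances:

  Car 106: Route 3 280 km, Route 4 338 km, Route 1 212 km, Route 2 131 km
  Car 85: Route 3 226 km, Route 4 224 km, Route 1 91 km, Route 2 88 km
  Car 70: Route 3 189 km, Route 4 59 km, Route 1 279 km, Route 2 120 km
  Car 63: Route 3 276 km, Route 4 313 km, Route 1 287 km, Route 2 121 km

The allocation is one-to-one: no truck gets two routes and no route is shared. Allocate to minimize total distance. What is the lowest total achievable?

Min total: 551 km

This is the linear assignment problem.
Optimal: Car 106→Route 3 (280 km), Car 85→Route 1 (91 km), Car 70→Route 4 (59 km), Car 63→Route 2 (121 km) — total 280+91+59+121 = 551 km.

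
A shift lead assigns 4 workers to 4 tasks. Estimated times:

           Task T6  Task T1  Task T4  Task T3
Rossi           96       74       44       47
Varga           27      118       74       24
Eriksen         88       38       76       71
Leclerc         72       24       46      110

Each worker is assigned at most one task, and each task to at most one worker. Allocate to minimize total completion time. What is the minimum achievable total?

Optimal: Rossi→Task T3 (47 min), Varga→Task T6 (27 min), Eriksen→Task T1 (38 min), Leclerc→Task T4 (46 min) — total 47+27+38+46 = 158 min.
Row-greedy (each worker in turn takes its cheapest remaining task) gives 178 min, worse by 20.
Swapping Leclerc↔Eriksen (Leclerc→Task T1 24 min, Eriksen→Task T4 76 min) adds 16.
Checked against all permutations: 158 min is optimal.

Min total: 158 min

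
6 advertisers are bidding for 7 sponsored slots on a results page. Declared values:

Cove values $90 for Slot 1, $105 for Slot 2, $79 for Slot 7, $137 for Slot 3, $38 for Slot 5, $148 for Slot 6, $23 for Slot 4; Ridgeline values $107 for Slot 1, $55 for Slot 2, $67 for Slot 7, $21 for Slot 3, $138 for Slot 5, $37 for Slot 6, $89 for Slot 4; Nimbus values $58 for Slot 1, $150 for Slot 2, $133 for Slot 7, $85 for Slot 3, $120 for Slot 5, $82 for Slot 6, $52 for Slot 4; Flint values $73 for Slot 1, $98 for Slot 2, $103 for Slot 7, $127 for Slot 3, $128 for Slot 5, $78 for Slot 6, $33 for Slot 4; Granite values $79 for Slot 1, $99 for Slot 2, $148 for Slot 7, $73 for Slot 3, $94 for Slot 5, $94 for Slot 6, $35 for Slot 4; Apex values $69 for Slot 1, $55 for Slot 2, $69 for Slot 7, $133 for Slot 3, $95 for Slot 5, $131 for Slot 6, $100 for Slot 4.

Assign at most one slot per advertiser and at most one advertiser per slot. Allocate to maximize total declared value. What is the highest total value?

Maximum total: $814

Treat this as an assignment problem: match each advertiser to one slot.
Optimal: Cove→Slot 6 ($148), Ridgeline→Slot 1 ($107), Nimbus→Slot 2 ($150), Flint→Slot 5 ($128), Granite→Slot 7 ($148), Apex→Slot 3 ($133) — total 148+107+150+128+148+133 = $814.
Column-greedy (each slot in turn goes to its best remaining advertiser) gives $801, worse by 13.
Every other assignment is strictly worse.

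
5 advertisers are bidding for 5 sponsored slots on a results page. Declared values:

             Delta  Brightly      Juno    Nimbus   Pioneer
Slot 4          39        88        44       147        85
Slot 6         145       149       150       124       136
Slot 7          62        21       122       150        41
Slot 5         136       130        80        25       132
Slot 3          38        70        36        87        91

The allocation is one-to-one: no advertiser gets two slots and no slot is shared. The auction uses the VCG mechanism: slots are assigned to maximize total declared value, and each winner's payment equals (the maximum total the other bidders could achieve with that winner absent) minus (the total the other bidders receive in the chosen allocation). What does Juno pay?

Efficient allocation: Delta→Slot 5 ($136), Brightly→Slot 6 ($149), Juno→Slot 7 ($122), Nimbus→Slot 4 ($147), Pioneer→Slot 3 ($91); total welfare W = $645.
Juno receives Slot 7 at value $122, so the others get W − 122 = $523.
Without Juno: best allocation of the remaining 4 bidders over all 5 slots is Delta→Slot 5 ($136), Brightly→Slot 6 ($149), Nimbus→Slot 7 ($150), Pioneer→Slot 3 ($91), total $526.
VCG payment = (others' best without Juno) − (others' welfare with Juno) = 526 − 523 = $3.

Juno pays $3.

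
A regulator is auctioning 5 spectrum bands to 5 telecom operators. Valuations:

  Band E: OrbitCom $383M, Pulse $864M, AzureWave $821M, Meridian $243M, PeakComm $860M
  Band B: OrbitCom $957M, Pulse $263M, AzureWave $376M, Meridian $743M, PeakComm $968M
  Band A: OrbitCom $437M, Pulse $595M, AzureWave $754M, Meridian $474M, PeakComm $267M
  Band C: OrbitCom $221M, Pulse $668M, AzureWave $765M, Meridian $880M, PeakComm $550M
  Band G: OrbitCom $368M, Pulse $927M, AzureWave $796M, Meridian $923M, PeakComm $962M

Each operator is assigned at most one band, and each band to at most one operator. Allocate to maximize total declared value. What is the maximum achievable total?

Optimal: OrbitCom→Band B ($957M), Pulse→Band E ($864M), AzureWave→Band A ($754M), Meridian→Band C ($880M), PeakComm→Band G ($962M) — total 957+864+754+880+962 = $4417M.
Column-greedy (each band in turn goes to its best remaining operator) gives $3834M, worse by 583.
Next-best assignment: OrbitCom→Band B, Pulse→Band G, AzureWave→Band A, Meridian→Band C, PeakComm→Band E = $4378M.
Swapping Meridian↔PeakComm (Meridian→Band G $923M, PeakComm→Band C $550M) loses 369.

Maximum total: $4417M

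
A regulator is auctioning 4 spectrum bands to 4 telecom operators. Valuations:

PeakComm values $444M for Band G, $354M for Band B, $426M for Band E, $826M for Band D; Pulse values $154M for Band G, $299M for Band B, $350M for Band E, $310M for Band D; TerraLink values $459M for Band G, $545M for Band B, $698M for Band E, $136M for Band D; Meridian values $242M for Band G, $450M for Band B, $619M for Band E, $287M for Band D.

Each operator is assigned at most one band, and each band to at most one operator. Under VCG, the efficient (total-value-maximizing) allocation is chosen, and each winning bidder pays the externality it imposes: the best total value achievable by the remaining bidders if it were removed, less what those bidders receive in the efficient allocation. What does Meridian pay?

Meridian pays $239M.

Efficient allocation: PeakComm→Band D ($826M), Pulse→Band B ($299M), TerraLink→Band G ($459M), Meridian→Band E ($619M); total welfare W = $2203M.
Meridian receives Band E at value $619M, so the others get W − 619 = $1584M.
Without Meridian: best allocation of the remaining 3 bidders over all 4 bands is PeakComm→Band D ($826M), Pulse→Band B ($299M), TerraLink→Band E ($698M), total $1823M.
VCG payment = (others' best without Meridian) − (others' welfare with Meridian) = 1823 − 1584 = $239M.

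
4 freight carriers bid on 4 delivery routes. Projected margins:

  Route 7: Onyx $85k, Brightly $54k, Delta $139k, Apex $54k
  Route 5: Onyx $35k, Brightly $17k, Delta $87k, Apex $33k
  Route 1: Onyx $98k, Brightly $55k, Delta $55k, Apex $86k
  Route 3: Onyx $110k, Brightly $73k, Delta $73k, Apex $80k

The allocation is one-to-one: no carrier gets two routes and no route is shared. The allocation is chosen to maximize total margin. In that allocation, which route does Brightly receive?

Treat this as an assignment problem: match each carrier to one route.
Optimal: Onyx→Route 3 ($110k), Brightly→Route 5 ($17k), Delta→Route 7 ($139k), Apex→Route 1 ($86k) — total 110+17+139+86 = $352k.
Column-greedy (each route in turn goes to its best remaining carrier) gives $333k, worse by 19.
Swapping Brightly↔Onyx (Brightly→Route 3 $73k, Onyx→Route 5 $35k) loses 19.
No other one-to-one assignment exceeds $352k.
Brightly's own top route is Route 3 ($73k), but forcing Brightly→Route 3 and reassigning the rest optimally gives only $343k — worse by 9.

Brightly receives Route 5.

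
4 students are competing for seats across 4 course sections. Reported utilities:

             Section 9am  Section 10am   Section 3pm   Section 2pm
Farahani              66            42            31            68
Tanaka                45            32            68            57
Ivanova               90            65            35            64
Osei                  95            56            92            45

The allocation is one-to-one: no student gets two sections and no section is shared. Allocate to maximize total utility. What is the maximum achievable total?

Optimal: Farahani→Section 2pm (68 points), Tanaka→Section 3pm (68 points), Ivanova→Section 10am (65 points), Osei→Section 9am (95 points) — total 68+68+65+95 = 296 points.
Row-greedy (each student in turn takes its best remaining section) gives 282 points, worse by 14.
No other one-to-one assignment exceeds 296 points.

Maximum total: 296 points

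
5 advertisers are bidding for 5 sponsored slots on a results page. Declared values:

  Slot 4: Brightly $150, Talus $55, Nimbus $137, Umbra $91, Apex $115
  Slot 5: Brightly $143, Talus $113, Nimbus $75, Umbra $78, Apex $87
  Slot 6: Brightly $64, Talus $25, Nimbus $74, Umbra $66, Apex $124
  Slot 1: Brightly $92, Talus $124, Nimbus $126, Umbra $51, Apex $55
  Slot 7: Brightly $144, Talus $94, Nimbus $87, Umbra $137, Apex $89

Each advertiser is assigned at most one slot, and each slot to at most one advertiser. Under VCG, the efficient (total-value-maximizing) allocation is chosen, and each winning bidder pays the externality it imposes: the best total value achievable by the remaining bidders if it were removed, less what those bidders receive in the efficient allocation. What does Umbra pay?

Umbra pays $1.

Efficient allocation: Brightly→Slot 5 ($143), Talus→Slot 1 ($124), Nimbus→Slot 4 ($137), Umbra→Slot 7 ($137), Apex→Slot 6 ($124); total welfare W = $665.
Umbra receives Slot 7 at value $137, so the others get W − 137 = $528.
Without Umbra: best allocation of the remaining 4 bidders over all 5 slots is Brightly→Slot 7 ($144), Talus→Slot 1 ($124), Nimbus→Slot 4 ($137), Apex→Slot 6 ($124), total $529.
VCG payment = (others' best without Umbra) − (others' welfare with Umbra) = 529 − 528 = $1.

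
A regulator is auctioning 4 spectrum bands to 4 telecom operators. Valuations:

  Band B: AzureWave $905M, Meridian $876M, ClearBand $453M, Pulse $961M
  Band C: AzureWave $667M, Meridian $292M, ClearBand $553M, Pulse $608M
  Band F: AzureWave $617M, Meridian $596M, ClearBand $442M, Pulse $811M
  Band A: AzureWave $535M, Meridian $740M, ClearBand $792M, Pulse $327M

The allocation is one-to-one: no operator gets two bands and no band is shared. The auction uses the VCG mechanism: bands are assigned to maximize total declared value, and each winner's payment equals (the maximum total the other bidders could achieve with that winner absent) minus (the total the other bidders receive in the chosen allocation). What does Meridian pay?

Meridian pays $238M.

Efficient allocation: AzureWave→Band C ($667M), Meridian→Band B ($876M), ClearBand→Band A ($792M), Pulse→Band F ($811M); total welfare W = $3146M.
Meridian receives Band B at value $876M, so the others get W − 876 = $2270M.
Without Meridian: best allocation of the remaining 3 bidders over all 4 bands is AzureWave→Band B ($905M), ClearBand→Band A ($792M), Pulse→Band F ($811M), total $2508M.
VCG payment = (others' best without Meridian) − (others' welfare with Meridian) = 2508 − 2270 = $238M.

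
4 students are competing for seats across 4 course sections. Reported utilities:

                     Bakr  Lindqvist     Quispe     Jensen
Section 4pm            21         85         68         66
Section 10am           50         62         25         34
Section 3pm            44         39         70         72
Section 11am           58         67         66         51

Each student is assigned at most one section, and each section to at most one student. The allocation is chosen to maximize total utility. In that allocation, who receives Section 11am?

Quispe receives Section 11am.

Optimal: Bakr→Section 10am (50 points), Lindqvist→Section 4pm (85 points), Quispe→Section 11am (66 points), Jensen→Section 3pm (72 points) — total 50+85+66+72 = 273 points.
Row-greedy (each student in turn takes its best remaining section) gives 247 points, worse by 26.
Next-best assignment: Bakr→Section 11am, Lindqvist→Section 10am, Quispe→Section 4pm, Jensen→Section 3pm = 260 points.
Swapping Quispe↔Bakr (Quispe→Section 10am 25 points, Bakr→Section 11am 58 points) loses 33.
No other one-to-one assignment exceeds 273 points.
Quispe's own top section is Section 3pm (70 points), but forcing Quispe→Section 3pm and reassigning the rest optimally gives only 256 points — worse by 17.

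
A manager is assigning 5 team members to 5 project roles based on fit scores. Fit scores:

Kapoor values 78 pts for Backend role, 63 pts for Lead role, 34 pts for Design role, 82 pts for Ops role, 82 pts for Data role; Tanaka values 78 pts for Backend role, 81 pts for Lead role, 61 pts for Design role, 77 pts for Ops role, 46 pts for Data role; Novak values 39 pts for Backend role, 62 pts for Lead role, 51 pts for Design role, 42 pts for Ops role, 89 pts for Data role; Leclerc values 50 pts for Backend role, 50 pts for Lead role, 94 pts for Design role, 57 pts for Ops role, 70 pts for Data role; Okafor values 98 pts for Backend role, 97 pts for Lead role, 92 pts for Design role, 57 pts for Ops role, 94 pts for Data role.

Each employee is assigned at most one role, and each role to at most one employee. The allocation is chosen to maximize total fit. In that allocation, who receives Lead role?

Optimal: Kapoor→Ops role (82 pts), Tanaka→Lead role (81 pts), Novak→Data role (89 pts), Leclerc→Design role (94 pts), Okafor→Backend role (98 pts) — total 82+81+89+94+98 = 444 pts.

Tanaka receives Lead role.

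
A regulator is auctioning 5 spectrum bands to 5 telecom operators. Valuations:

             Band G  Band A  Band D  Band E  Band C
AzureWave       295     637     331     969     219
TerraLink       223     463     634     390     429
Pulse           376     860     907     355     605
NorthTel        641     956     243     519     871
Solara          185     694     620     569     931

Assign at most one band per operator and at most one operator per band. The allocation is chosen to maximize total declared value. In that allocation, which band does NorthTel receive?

This is a one-to-one assignment (maximum-weight bipartite matching).
Optimal: AzureWave→Band E ($969M), TerraLink→Band D ($634M), Pulse→Band A ($860M), NorthTel→Band G ($641M), Solara→Band C ($931M) — total 969+634+860+641+931 = $4035M.
Row-greedy (each operator in turn takes its best remaining band) gives $3519M, worse by 516.
Next-best assignment: AzureWave→Band E, TerraLink→Band G, Pulse→Band D, NorthTel→Band A, Solara→Band C = $3986M.
Every other assignment is strictly worse.
NorthTel's own top band is Band A ($956M), but forcing NorthTel→Band A and reassigning the rest optimally gives only $3986M — worse by 49.

NorthTel receives Band G.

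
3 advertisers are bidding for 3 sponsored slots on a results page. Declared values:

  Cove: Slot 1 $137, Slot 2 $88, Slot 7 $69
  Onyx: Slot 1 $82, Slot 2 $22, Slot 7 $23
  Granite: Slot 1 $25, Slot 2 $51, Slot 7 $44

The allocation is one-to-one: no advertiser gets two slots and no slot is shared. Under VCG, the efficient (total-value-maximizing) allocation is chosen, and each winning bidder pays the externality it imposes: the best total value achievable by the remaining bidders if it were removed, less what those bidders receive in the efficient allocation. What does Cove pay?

Efficient allocation: Cove→Slot 2 ($88), Onyx→Slot 1 ($82), Granite→Slot 7 ($44); total welfare W = $214.
Cove receives Slot 2 at value $88, so the others get W − 88 = $126.
Without Cove: best allocation of the remaining 2 bidders over all 3 slots is Onyx→Slot 1 ($82), Granite→Slot 2 ($51), total $133.
VCG payment = (others' best without Cove) − (others' welfare with Cove) = 133 − 126 = $7.

Cove pays $7.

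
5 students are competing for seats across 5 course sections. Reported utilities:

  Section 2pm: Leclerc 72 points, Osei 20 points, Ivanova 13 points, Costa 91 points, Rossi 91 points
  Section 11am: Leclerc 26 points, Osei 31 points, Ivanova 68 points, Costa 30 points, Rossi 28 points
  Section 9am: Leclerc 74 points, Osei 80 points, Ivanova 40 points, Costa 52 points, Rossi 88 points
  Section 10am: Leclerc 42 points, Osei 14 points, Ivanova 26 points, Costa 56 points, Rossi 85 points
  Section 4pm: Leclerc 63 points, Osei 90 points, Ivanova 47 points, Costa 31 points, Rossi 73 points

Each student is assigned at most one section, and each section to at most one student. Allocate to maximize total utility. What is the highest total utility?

Optimal: Leclerc→Section 9am (74 points), Osei→Section 4pm (90 points), Ivanova→Section 11am (68 points), Costa→Section 2pm (91 points), Rossi→Section 10am (85 points) — total 74+90+68+91+85 = 408 points.
Max-entry greedy (repeatedly take the single best remaining cell) gives 379 points, worse by 29.
Swapping Costa↔Rossi (Costa→Section 10am 56 points, Rossi→Section 2pm 91 points) loses 29.
Checked against all permutations: 408 points is optimal.

Maximum total: 408 points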